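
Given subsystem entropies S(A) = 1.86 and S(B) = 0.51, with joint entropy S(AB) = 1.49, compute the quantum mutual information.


I(A:B) = S(A) + S(B) - S(AB)
= 1.86 + 0.51 - 1.49
= 0.8800

0.8800


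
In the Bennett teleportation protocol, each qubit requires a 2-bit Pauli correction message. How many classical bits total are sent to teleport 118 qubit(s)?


Quantum teleportation requires 2 classical bits per qubit teleported.
118 qubit(s) -> 2 * 118 = 236 classical bits

236


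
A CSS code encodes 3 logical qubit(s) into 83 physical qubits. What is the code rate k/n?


Code rate R = k/n
= 3/83
= 0.0361

0.0361


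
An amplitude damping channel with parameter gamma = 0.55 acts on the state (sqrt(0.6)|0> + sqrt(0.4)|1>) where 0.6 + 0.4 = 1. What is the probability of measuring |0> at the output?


For amplitude damping with parameter gamma on state sqrt(a)|0> + sqrt(b)|1>:
alpha^2 = 0.6, beta^2 = 0.4
P(|0>) = alpha^2 + gamma * beta^2
= 0.6 + 0.55 * 0.4
= 0.6 + 0.2200
= 0.8200

0.8200


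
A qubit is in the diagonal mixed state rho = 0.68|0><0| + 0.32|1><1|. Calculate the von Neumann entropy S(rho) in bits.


S = -p*log2(p) - (1-p)*log2(1-p)
p = 0.6800, 1-p = 0.3200
= -0.6800 * log2(0.6800) - 0.3200 * log2(0.3200)
= -(-0.3783) - (-0.5260)
= 0.9044

0.9044


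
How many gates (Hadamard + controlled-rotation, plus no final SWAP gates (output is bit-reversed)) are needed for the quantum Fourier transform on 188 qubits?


Hadamard gates: 188
Controlled rotations: n*(n-1)/2 = 188*187/2 = 17578
SWAP gates: 0 (omitted)
Total = 188 + 17578
= 17766

17766


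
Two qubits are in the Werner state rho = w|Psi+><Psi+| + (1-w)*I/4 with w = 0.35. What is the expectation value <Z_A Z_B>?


|Psi+> = (|01> + |10>)/sqrt(2)
For the pure Bell state, <Z_A Z_B> = -1 (Bell-state Pauli correlator).
The maximally-mixed part I/4 has tr(I/4 * P tensor P) = 0 for any traceless Pauli P.
So <Z_A Z_B>_rho = w * (-1) + (1 - w) * 0
= 0.35 * (-1)
= -0.3500

-0.3500


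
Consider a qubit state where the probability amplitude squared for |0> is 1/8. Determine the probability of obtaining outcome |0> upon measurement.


|alpha|^2 = 1/8 = 0.1250
|beta|^2 = 1 - 1/8 = 7/8 = 0.8750
P(|0>) = |alpha|^2 = 0.1250

0.1250


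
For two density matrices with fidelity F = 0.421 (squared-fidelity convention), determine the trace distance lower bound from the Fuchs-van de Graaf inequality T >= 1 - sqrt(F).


Fuchs-van de Graaf (squared-fidelity convention): 1 - sqrt(F) <= T <= sqrt(1 - F).
Lower bound: T >= 1 - sqrt(F)
sqrt(F) = sqrt(0.421) = 0.6488
T >= 1 - 0.6488
T >= 0.3512

0.3512


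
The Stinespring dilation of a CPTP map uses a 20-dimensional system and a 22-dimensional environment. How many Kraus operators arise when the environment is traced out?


Tracing out the environment in an orthonormal basis {|i>_E} gives Kraus operators K_i = <i|_E U |0>_E.
Number of Kraus operators = dim(H_env) = d_env
= 22

22


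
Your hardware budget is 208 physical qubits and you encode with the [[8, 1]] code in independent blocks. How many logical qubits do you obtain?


Each code block uses 8 physical qubits for 1 logical qubit(s).
Number of complete blocks = floor(208 / 8) = 26
Logical qubits = 26 * 1
= 26

26


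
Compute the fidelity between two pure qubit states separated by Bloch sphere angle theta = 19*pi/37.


For states separated by angle theta on Bloch sphere:
F = cos^2(theta/2)
theta = 19*pi/37 = 1.6133
theta/2 = 0.8066
cos(theta/2) = 0.6919
F = 0.4788

0.4788


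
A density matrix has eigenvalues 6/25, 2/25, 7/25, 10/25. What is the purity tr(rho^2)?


tr(rho^2) = sum of eigenvalues squared
= (6/25)^2 + (2/25)^2 + (7/25)^2 + (10/25)^2
= (36 + 4 + 49 + 100) / 625
= 189/625
= 0.3024

0.3024


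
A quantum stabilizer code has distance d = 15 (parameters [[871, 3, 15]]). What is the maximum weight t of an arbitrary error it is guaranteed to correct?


Code parameters: [[871, 3, 15]], distance d = 15.
Number of correctable errors = floor((d-1)/2)
= floor((15 - 1)/2)
= floor(14/2)
= 7

7


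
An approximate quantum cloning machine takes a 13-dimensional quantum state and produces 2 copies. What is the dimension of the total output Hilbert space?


Output space = H^(tensor 2) where dim(H) = 13
dim = 13^2
= 169

169


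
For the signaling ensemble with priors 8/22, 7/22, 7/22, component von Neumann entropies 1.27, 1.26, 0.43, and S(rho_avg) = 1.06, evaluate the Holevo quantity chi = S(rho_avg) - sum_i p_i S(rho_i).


chi = S(rho) - sum_i p_i * S(rho_i)
Weighted entropy = 8/22 * 1.27 + 7/22 * 1.26 + 7/22 * 0.43
= 0.9995
chi = 1.06 - 0.9995
= 0.0605

0.0605


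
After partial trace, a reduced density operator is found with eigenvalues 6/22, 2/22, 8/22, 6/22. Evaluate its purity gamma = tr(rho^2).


tr(rho^2) = sum of eigenvalues squared
= (6/22)^2 + (2/22)^2 + (8/22)^2 + (6/22)^2
= (36 + 4 + 64 + 36) / 484
= 140/484
= 0.2893

0.2893


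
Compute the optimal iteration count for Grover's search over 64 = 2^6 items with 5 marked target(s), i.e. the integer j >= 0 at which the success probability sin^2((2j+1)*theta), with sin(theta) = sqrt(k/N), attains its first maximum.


After j Grover iterations the success probability is P(j) = sin^2((2j+1)*theta), where sin(theta) = sqrt(k/N).
N = 2^6 = 64, k = 5
sin(theta) = sqrt(k/N) = 0.2795084972
theta = arcsin(sqrt(k/N)) = 0.2832821653 rad
P(j) reaches its first maximum when (2j+1)*theta is as close as possible to pi/2, i.e. j = round(pi/(4*theta) - 1/2).
pi/(4*theta) - 1/2 = 2.2725
(For comparison, the common estimate pi/4 * sqrt(N/k) = 2.8099; the exact maximiser is used here.)
Optimal iterations = 2

2


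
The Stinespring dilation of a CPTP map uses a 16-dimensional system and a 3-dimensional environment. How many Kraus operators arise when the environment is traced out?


Tracing out the environment in an orthonormal basis {|i>_E} gives Kraus operators K_i = <i|_E U |0>_E.
Number of Kraus operators = dim(H_env) = d_env
= 3

3


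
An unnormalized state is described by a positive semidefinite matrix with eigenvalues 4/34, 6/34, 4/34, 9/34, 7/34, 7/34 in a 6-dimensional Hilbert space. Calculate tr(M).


tr(M) = sum of eigenvalues
= 4/34 + 6/34 + 4/34 + 9/34 + 7/34 + 7/34
= 37/34
= 1.0882

1.0882


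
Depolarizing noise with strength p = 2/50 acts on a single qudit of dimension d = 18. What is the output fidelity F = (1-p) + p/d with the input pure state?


F = (1-p) + p/d
= (1 - 0.0400) + 0.0400/18
= 0.9600 + 0.0022
= 0.9622

0.9622


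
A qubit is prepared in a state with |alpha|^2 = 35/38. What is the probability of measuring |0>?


|alpha|^2 = 35/38 = 0.9211
|beta|^2 = 1 - 35/38 = 3/38 = 0.0789
P(|0>) = |alpha|^2 = 0.9211

0.9211


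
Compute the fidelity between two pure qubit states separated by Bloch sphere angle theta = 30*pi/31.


For states separated by angle theta on Bloch sphere:
F = cos^2(theta/2)
theta = 30*pi/31 = 3.0403
theta/2 = 1.5201
cos(theta/2) = 0.0506
F = 0.0026

0.0026


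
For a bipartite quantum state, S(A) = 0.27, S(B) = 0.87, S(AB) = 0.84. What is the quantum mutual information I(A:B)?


I(A:B) = S(A) + S(B) - S(AB)
= 0.27 + 0.87 - 0.84
= 0.3000

0.3000


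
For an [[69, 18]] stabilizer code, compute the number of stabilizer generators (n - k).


For an [[n,k]] stabilizer code:
Number of stabilizer generators = n - k
= 69 - 18
= 51

51


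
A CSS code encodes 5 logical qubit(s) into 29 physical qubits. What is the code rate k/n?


Code rate R = k/n
= 5/29
= 0.1724

0.1724


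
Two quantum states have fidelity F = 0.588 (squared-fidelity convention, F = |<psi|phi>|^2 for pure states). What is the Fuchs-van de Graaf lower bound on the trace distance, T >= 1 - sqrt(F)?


Fuchs-van de Graaf (squared-fidelity convention): 1 - sqrt(F) <= T <= sqrt(1 - F).
Lower bound: T >= 1 - sqrt(F)
sqrt(F) = sqrt(0.588) = 0.7668
T >= 1 - 0.7668
T >= 0.2332

0.2332


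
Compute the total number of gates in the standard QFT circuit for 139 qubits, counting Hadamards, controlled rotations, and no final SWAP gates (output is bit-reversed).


Hadamard gates: 139
Controlled rotations: n*(n-1)/2 = 139*138/2 = 9591
SWAP gates: 0 (omitted)
Total = 139 + 9591
= 9730

9730


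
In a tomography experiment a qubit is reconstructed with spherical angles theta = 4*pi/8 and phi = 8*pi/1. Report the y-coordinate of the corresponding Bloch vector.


theta = 1.5708, phi = 25.1327
r_y = sin(theta)*sin(phi) = 1.0000 * 0.0000
r_y = 0.0000

0.0000


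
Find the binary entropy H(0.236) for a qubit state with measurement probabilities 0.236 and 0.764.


S = -p*log2(p) - (1-p)*log2(1-p)
p = 0.2360, 1-p = 0.7640
= -0.2360 * log2(0.2360) - 0.7640 * log2(0.7640)
= -(-0.4916) - (-0.2967)
= 0.7883

0.7883


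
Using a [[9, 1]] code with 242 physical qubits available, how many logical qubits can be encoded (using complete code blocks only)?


Each code block uses 9 physical qubits for 1 logical qubit(s).
Number of complete blocks = floor(242 / 9) = 26
Logical qubits = 26 * 1
= 26

26


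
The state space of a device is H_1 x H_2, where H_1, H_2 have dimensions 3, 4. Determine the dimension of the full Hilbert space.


dim(H_1 x H_2) = 3 * 4
= 12

12


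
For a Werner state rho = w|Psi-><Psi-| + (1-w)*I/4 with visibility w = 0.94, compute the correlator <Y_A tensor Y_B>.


|Psi-> = (|01> - |10>)/sqrt(2)
For the pure Bell state, <Y_A Y_B> = -1 (Bell-state Pauli correlator).
The maximally-mixed part I/4 has tr(I/4 * P tensor P) = 0 for any traceless Pauli P.
So <Y_A Y_B>_rho = w * (-1) + (1 - w) * 0
= 0.94 * (-1)
= -0.9400

-0.9400


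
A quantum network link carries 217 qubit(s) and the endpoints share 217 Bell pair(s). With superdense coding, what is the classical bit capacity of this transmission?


Superdense coding allows 2 classical bits per shared entangled pair.
217 pair(s) -> 2 * 217 = 434 classical bits

434


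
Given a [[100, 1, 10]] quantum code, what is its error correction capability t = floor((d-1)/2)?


Code parameters: [[100, 1, 10]], distance d = 10.
Number of correctable errors = floor((d-1)/2)
= floor((10 - 1)/2)
= floor(9/2)
= 4

4


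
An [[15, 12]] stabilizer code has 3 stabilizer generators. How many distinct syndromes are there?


Each stabilizer generator gives a binary (+1 or -1) measurement outcome.
With 3 independent generators:
Total syndromes = 2^3
= 8

8


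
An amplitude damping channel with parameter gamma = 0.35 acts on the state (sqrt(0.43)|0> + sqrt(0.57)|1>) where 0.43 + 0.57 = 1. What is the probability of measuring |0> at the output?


For amplitude damping with parameter gamma on state sqrt(a)|0> + sqrt(b)|1>:
alpha^2 = 0.43, beta^2 = 0.57
P(|0>) = alpha^2 + gamma * beta^2
= 0.43 + 0.35 * 0.57
= 0.43 + 0.1995
= 0.6295

0.6295


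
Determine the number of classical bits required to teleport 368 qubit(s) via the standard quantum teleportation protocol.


Quantum teleportation requires 2 classical bits per qubit teleported.
368 qubit(s) -> 2 * 368 = 736 classical bits

736


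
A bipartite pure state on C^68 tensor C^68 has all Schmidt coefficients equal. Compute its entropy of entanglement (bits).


For a maximally entangled state in d x d:
S = log2(d) = log2(68)
= 6.0875

6.0875


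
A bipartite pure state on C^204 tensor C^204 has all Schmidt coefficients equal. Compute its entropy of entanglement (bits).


For a maximally entangled state in d x d:
S = log2(d) = log2(204)
= 7.6724

7.6724


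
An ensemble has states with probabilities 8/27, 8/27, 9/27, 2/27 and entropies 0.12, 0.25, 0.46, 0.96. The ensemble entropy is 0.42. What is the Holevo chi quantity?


chi = S(rho) - sum_i p_i * S(rho_i)
Weighted entropy = 8/27 * 0.12 + 8/27 * 0.25 + 9/27 * 0.46 + 2/27 * 0.96
= 0.3341
chi = 0.42 - 0.3341
= 0.0859

0.0859


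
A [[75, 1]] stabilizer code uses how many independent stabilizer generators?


For an [[n,k]] stabilizer code:
Number of stabilizer generators = n - k
= 75 - 1
= 74

74


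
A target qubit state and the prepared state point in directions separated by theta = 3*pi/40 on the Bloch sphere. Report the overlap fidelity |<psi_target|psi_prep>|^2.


For states separated by angle theta on Bloch sphere:
F = cos^2(theta/2)
theta = 3*pi/40 = 0.2356
theta/2 = 0.1178
cos(theta/2) = 0.9931
F = 0.9862

0.9862


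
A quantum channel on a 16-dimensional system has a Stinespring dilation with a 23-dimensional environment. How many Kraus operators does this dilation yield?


Tracing out the environment in an orthonormal basis {|i>_E} gives Kraus operators K_i = <i|_E U |0>_E.
Number of Kraus operators = dim(H_env) = d_env
= 23

23


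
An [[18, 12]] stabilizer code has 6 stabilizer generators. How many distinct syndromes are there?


Each stabilizer generator gives a binary (+1 or -1) measurement outcome.
With 6 independent generators:
Total syndromes = 2^6
= 64

64


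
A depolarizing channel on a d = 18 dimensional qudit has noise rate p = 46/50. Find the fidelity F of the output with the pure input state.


F = (1-p) + p/d
= (1 - 0.9200) + 0.9200/18
= 0.0800 + 0.0511
= 0.1311

0.1311


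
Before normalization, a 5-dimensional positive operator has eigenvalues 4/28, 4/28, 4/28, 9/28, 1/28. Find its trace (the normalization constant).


tr(M) = sum of eigenvalues
= 4/28 + 4/28 + 4/28 + 9/28 + 1/28
= 22/28
= 0.7857

0.7857


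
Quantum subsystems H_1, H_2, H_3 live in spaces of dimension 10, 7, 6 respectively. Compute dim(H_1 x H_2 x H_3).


dim(H_1 x H_2 x H_3) = 10 * 7 * 6
= 70 * 6
= 420

420


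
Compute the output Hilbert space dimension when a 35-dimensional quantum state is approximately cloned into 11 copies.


Output space = H^(tensor 11) where dim(H) = 35
dim = 35^11
= 1225 (after 2 factors)
= 42875 (after 3 factors)
= 1500625 (after 4 factors)
= 52521875 (after 5 factors)
= 1838265625 (after 6 factors)
= 64339296875 (after 7 factors)
= 2251875390625 (after 8 factors)
= 78815638671875 (after 9 factors)
= 2758547353515625 (after 10 factors)
= 96549157373046875 (after 11 factors)
= 96549157373046875

96549157373046875


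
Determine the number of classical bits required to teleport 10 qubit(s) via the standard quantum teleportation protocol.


Quantum teleportation requires 2 classical bits per qubit teleported.
10 qubit(s) -> 2 * 10 = 20 classical bits

20


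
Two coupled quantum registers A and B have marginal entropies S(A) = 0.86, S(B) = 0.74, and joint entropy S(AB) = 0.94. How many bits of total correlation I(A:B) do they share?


I(A:B) = S(A) + S(B) - S(AB)
= 0.86 + 0.74 - 0.94
= 0.6600

0.6600


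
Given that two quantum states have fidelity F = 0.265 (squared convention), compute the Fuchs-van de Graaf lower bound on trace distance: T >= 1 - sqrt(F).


Fuchs-van de Graaf (squared-fidelity convention): 1 - sqrt(F) <= T <= sqrt(1 - F).
Lower bound: T >= 1 - sqrt(F)
sqrt(F) = sqrt(0.265) = 0.5148
T >= 1 - 0.5148
T >= 0.4852

0.4852


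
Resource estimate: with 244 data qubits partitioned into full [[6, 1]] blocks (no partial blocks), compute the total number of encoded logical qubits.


Each code block uses 6 physical qubits for 1 logical qubit(s).
Number of complete blocks = floor(244 / 6) = 40
Logical qubits = 40 * 1
= 40

40


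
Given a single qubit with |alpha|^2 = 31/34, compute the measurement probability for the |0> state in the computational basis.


|alpha|^2 = 31/34 = 0.9118
|beta|^2 = 1 - 31/34 = 3/34 = 0.0882
P(|0>) = |alpha|^2 = 0.9118

0.9118


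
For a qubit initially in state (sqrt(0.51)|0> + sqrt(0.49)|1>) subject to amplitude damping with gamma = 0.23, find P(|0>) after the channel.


For amplitude damping with parameter gamma on state sqrt(a)|0> + sqrt(b)|1>:
alpha^2 = 0.51, beta^2 = 0.49
P(|0>) = alpha^2 + gamma * beta^2
= 0.51 + 0.23 * 0.49
= 0.51 + 0.1127
= 0.6227

0.6227


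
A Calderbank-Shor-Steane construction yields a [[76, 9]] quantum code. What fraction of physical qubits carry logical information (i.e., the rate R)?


Code rate R = k/n
= 9/76
= 0.1184

0.1184


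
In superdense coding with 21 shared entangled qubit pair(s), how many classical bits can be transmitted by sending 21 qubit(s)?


Superdense coding allows 2 classical bits per shared entangled pair.
21 pair(s) -> 2 * 21 = 42 classical bits

42


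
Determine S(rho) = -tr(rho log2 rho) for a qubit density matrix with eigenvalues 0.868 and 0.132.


S = -p*log2(p) - (1-p)*log2(1-p)
p = 0.8680, 1-p = 0.1320
= -0.8680 * log2(0.8680) - 0.1320 * log2(0.1320)
= -(-0.1773) - (-0.3856)
= 0.5629

0.5629


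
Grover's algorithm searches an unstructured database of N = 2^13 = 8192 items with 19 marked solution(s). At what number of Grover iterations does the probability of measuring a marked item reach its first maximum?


After j Grover iterations the success probability is P(j) = sin^2((2j+1)*theta), where sin(theta) = sqrt(k/N).
N = 2^13 = 8192, k = 19
sin(theta) = sqrt(k/N) = 0.0481594844
theta = arcsin(sqrt(k/N)) = 0.04817812019 rad
P(j) reaches its first maximum when (2j+1)*theta is as close as possible to pi/2, i.e. j = round(pi/(4*theta) - 1/2).
pi/(4*theta) - 1/2 = 15.8020
(For comparison, the common estimate pi/4 * sqrt(N/k) = 16.3083; the exact maximiser is used here.)
Optimal iterations = 16

16


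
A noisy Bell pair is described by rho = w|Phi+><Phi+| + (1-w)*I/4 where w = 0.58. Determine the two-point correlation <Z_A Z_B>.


|Phi+> = (|00> + |11>)/sqrt(2)
For the pure Bell state, <Z_A Z_B> = +1 (Bell-state Pauli correlator).
The maximally-mixed part I/4 has tr(I/4 * P tensor P) = 0 for any traceless Pauli P.
So <Z_A Z_B>_rho = w * (+1) + (1 - w) * 0
= 0.58 * (+1)
= 0.5800

0.5800


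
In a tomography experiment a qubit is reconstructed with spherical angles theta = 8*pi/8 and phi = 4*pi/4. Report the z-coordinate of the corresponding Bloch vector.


theta = 3.1416, phi = 3.1416
r_z = cos(theta) = -1.0000

-1.0000


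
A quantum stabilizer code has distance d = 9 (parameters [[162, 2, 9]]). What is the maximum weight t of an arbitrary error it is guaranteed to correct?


Code parameters: [[162, 2, 9]], distance d = 9.
Number of correctable errors = floor((d-1)/2)
= floor((9 - 1)/2)
= floor(8/2)
= 4

4


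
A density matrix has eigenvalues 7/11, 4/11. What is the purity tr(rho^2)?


tr(rho^2) = sum of eigenvalues squared
= (7/11)^2 + (4/11)^2
= (49 + 16) / 121
= 65/121
= 0.5372

0.5372


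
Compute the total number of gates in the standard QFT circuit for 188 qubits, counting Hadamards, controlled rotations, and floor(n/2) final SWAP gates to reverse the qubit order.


Hadamard gates: 188
Controlled rotations: n*(n-1)/2 = 188*187/2 = 17578
SWAP gates: floor(n/2) = floor(188/2) = 94
Total = 188 + 17578 + 94
= 17860

17860


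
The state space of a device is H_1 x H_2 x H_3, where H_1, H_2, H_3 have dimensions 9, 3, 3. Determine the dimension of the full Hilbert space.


dim(H_1 x H_2 x H_3) = 9 * 3 * 3
= 27 * 3
= 81

81


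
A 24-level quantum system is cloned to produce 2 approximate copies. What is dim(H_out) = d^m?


Output space = H^(tensor 2) where dim(H) = 24
dim = 24^2
= 576

576


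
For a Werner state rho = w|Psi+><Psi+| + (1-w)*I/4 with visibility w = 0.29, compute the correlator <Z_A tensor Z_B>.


|Psi+> = (|01> + |10>)/sqrt(2)
For the pure Bell state, <Z_A Z_B> = -1 (Bell-state Pauli correlator).
The maximally-mixed part I/4 has tr(I/4 * P tensor P) = 0 for any traceless Pauli P.
So <Z_A Z_B>_rho = w * (-1) + (1 - w) * 0
= 0.29 * (-1)
= -0.2900

-0.2900


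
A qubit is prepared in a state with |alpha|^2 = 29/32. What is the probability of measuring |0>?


|alpha|^2 = 29/32 = 0.9062
|beta|^2 = 1 - 29/32 = 3/32 = 0.0938
P(|0>) = |alpha|^2 = 0.9062

0.9062


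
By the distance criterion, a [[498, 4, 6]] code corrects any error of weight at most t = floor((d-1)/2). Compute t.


Code parameters: [[498, 4, 6]], distance d = 6.
Number of correctable errors = floor((d-1)/2)
= floor((6 - 1)/2)
= floor(5/2)
= 2

2


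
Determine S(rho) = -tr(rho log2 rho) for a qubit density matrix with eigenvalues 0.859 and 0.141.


S = -p*log2(p) - (1-p)*log2(1-p)
p = 0.8590, 1-p = 0.1410
= -0.8590 * log2(0.8590) - 0.1410 * log2(0.1410)
= -(-0.1884) - (-0.3985)
= 0.5869

0.5869


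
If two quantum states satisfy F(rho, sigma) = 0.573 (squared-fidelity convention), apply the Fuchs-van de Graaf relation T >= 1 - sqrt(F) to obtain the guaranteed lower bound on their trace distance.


Fuchs-van de Graaf (squared-fidelity convention): 1 - sqrt(F) <= T <= sqrt(1 - F).
Lower bound: T >= 1 - sqrt(F)
sqrt(F) = sqrt(0.573) = 0.7570
T >= 1 - 0.7570
T >= 0.2430

0.2430


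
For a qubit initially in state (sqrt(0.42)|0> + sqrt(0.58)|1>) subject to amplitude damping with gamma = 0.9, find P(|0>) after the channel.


For amplitude damping with parameter gamma on state sqrt(a)|0> + sqrt(b)|1>:
alpha^2 = 0.42, beta^2 = 0.58
P(|0>) = alpha^2 + gamma * beta^2
= 0.42 + 0.9 * 0.58
= 0.42 + 0.5220
= 0.9420

0.9420


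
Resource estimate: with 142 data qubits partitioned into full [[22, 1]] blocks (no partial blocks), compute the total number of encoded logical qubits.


Each code block uses 22 physical qubits for 1 logical qubit(s).
Number of complete blocks = floor(142 / 22) = 6
Logical qubits = 6 * 1
= 6

6


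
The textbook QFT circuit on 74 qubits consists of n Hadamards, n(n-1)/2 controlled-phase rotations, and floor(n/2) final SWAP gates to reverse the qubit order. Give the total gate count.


Hadamard gates: 74
Controlled rotations: n*(n-1)/2 = 74*73/2 = 2701
SWAP gates: floor(n/2) = floor(74/2) = 37
Total = 74 + 2701 + 37
= 2812

2812


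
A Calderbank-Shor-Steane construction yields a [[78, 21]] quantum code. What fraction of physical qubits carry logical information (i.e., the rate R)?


Code rate R = k/n
= 21/78
= 0.2692

0.2692


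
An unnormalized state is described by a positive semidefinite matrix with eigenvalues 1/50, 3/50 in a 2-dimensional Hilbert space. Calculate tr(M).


tr(M) = sum of eigenvalues
= 1/50 + 3/50
= 4/50
= 0.0800

0.0800


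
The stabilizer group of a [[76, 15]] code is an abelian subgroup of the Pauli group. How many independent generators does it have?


For an [[n,k]] stabilizer code:
Number of stabilizer generators = n - k
= 76 - 15
= 61

61


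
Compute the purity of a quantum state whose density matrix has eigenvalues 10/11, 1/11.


tr(rho^2) = sum of eigenvalues squared
= (10/11)^2 + (1/11)^2
= (100 + 1) / 121
= 101/121
= 0.8347

0.8347


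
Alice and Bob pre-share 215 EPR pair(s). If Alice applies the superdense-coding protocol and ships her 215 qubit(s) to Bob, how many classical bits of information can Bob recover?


Superdense coding allows 2 classical bits per shared entangled pair.
215 pair(s) -> 2 * 215 = 430 classical bits

430


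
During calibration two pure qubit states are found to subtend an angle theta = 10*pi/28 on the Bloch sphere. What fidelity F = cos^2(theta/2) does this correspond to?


For states separated by angle theta on Bloch sphere:
F = cos^2(theta/2)
theta = 10*pi/28 = 1.1220
theta/2 = 0.5610
cos(theta/2) = 0.8467
F = 0.7169

0.7169


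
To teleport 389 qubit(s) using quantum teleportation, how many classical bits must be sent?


Quantum teleportation requires 2 classical bits per qubit teleported.
389 qubit(s) -> 2 * 389 = 778 classical bits

778


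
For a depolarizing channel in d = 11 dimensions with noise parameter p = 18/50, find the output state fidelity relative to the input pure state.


F = (1-p) + p/d
= (1 - 0.3600) + 0.3600/11
= 0.6400 + 0.0327
= 0.6727

0.6727


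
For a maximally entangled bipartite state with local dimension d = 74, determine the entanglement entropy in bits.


For a maximally entangled state in d x d:
S = log2(d) = log2(74)
= 6.2095

6.2095


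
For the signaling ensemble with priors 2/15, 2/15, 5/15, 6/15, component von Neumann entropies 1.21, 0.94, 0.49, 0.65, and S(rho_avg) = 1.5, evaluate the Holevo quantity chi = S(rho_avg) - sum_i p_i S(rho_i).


chi = S(rho) - sum_i p_i * S(rho_i)
Weighted entropy = 2/15 * 1.21 + 2/15 * 0.94 + 5/15 * 0.49 + 6/15 * 0.65
= 0.7100
chi = 1.5 - 0.7100
= 0.7900

0.7900


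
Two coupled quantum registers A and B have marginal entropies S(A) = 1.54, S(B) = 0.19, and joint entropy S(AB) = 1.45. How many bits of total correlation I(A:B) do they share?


I(A:B) = S(A) + S(B) - S(AB)
= 1.54 + 0.19 - 1.45
= 0.2800

0.2800


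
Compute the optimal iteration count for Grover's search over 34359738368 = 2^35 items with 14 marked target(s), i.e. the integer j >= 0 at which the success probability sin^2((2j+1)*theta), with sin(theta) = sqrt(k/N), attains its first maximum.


After j Grover iterations the success probability is P(j) = sin^2((2j+1)*theta), where sin(theta) = sqrt(k/N).
N = 2^35 = 34359738368, k = 14
sin(theta) = sqrt(k/N) = 2.018548058e-05
theta = arcsin(sqrt(k/N)) = 2.018548059e-05 rad
P(j) reaches its first maximum when (2j+1)*theta is as close as possible to pi/2, i.e. j = round(pi/(4*theta) - 1/2).
pi/(4*theta) - 1/2 = 38908.5644
(For comparison, the common estimate pi/4 * sqrt(N/k) = 38909.0644; the exact maximiser is used here.)
Optimal iterations = 38909

38909


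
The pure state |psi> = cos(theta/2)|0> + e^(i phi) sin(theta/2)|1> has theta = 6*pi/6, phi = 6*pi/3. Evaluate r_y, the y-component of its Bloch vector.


theta = 3.1416, phi = 6.2832
r_y = sin(theta)*sin(phi) = 0.0000 * 0.0000
r_y = 0.0000

0.0000


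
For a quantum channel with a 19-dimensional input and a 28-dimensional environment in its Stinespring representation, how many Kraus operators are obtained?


Tracing out the environment in an orthonormal basis {|i>_E} gives Kraus operators K_i = <i|_E U |0>_E.
Number of Kraus operators = dim(H_env) = d_env
= 28

28


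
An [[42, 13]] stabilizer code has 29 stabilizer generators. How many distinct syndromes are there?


Each stabilizer generator gives a binary (+1 or -1) measurement outcome.
With 29 independent generators:
Total syndromes = 2^29
= 536870912

536870912


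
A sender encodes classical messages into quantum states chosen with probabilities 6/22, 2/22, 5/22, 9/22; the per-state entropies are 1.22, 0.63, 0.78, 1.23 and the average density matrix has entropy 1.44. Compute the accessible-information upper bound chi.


chi = S(rho) - sum_i p_i * S(rho_i)
Weighted entropy = 6/22 * 1.22 + 2/22 * 0.63 + 5/22 * 0.78 + 9/22 * 1.23
= 1.0705
chi = 1.44 - 1.0705
= 0.3695

0.3695


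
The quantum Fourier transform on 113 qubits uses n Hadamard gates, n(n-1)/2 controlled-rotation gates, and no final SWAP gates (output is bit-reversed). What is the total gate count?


Hadamard gates: 113
Controlled rotations: n*(n-1)/2 = 113*112/2 = 6328
SWAP gates: 0 (omitted)
Total = 113 + 6328
= 6441

6441


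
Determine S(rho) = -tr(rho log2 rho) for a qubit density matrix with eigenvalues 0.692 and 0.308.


S = -p*log2(p) - (1-p)*log2(1-p)
p = 0.6920, 1-p = 0.3080
= -0.6920 * log2(0.6920) - 0.3080 * log2(0.3080)
= -(-0.3676) - (-0.5233)
= 0.8909

0.8909


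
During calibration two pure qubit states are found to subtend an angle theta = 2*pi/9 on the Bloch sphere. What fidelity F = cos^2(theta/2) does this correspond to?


For states separated by angle theta on Bloch sphere:
F = cos^2(theta/2)
theta = 2*pi/9 = 0.6981
theta/2 = 0.3491
cos(theta/2) = 0.9397
F = 0.8830

0.8830


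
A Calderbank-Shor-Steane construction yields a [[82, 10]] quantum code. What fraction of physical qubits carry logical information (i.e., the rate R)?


Code rate R = k/n
= 10/82
= 0.1220

0.1220


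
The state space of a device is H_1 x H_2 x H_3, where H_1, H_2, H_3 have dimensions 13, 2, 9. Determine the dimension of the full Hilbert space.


dim(H_1 x H_2 x H_3) = 13 * 2 * 9
= 26 * 9
= 234

234


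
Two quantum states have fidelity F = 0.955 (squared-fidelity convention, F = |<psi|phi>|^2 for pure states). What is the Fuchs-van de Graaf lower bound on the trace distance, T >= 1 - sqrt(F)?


Fuchs-van de Graaf (squared-fidelity convention): 1 - sqrt(F) <= T <= sqrt(1 - F).
Lower bound: T >= 1 - sqrt(F)
sqrt(F) = sqrt(0.955) = 0.9772
T >= 1 - 0.9772
T >= 0.0228

0.0228


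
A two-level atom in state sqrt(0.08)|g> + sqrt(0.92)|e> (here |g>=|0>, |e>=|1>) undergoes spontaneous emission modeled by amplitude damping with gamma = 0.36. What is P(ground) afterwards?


For amplitude damping with parameter gamma on state sqrt(a)|0> + sqrt(b)|1>:
alpha^2 = 0.08, beta^2 = 0.92
P(|0>) = alpha^2 + gamma * beta^2
= 0.08 + 0.36 * 0.92
= 0.08 + 0.3312
= 0.4112

0.4112


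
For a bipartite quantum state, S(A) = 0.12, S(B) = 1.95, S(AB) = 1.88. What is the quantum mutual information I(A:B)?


I(A:B) = S(A) + S(B) - S(AB)
= 0.12 + 1.95 - 1.88
= 0.1900

0.1900


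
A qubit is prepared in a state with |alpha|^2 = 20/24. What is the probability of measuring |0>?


|alpha|^2 = 20/24 = 0.8333
|beta|^2 = 1 - 20/24 = 4/24 = 0.1667
P(|0>) = |alpha|^2 = 0.8333

0.8333


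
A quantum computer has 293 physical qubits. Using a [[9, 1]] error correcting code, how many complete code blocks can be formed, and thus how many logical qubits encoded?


Each code block uses 9 physical qubits for 1 logical qubit(s).
Number of complete blocks = floor(293 / 9) = 32
Logical qubits = 32 * 1
= 32

32


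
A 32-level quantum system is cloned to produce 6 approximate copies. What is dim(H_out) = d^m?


Output space = H^(tensor 6) where dim(H) = 32
dim = 32^6
= 1024 (after 2 factors)
= 32768 (after 3 factors)
= 1048576 (after 4 factors)
= 33554432 (after 5 factors)
= 1073741824 (after 6 factors)
= 1073741824

1073741824


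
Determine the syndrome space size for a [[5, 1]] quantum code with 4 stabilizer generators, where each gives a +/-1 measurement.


Each stabilizer generator gives a binary (+1 or -1) measurement outcome.
With 4 independent generators:
Total syndromes = 2^4
= 16

16


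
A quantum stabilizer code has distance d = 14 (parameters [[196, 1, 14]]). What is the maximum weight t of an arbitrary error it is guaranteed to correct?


Code parameters: [[196, 1, 14]], distance d = 14.
Number of correctable errors = floor((d-1)/2)
= floor((14 - 1)/2)
= floor(13/2)
= 6

6


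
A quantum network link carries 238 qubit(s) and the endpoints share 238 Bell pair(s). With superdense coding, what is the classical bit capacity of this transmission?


Superdense coding allows 2 classical bits per shared entangled pair.
238 pair(s) -> 2 * 238 = 476 classical bits

476


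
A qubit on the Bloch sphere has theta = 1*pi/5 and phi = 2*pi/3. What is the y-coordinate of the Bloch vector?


theta = 0.6283, phi = 2.0944
r_y = sin(theta)*sin(phi) = 0.5878 * 0.8660
r_y = 0.5090

0.5090


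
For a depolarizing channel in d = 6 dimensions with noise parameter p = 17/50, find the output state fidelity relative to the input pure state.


F = (1-p) + p/d
= (1 - 0.3400) + 0.3400/6
= 0.6600 + 0.0567
= 0.7167

0.7167


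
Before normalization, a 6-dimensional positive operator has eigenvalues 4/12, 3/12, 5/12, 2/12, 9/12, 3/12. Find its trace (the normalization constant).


tr(M) = sum of eigenvalues
= 4/12 + 3/12 + 5/12 + 2/12 + 9/12 + 3/12
= 26/12
= 2.1667

2.1667


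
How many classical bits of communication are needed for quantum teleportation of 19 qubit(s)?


Quantum teleportation requires 2 classical bits per qubit teleported.
19 qubit(s) -> 2 * 19 = 38 classical bits

38


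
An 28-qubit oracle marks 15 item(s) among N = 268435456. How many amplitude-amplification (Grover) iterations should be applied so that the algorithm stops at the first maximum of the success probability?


After j Grover iterations the success probability is P(j) = sin^2((2j+1)*theta), where sin(theta) = sqrt(k/N).
N = 2^28 = 268435456, k = 15
sin(theta) = sqrt(k/N) = 0.0002363881437
theta = arcsin(sqrt(k/N)) = 0.0002363881459 rad
P(j) reaches its first maximum when (2j+1)*theta is as close as possible to pi/2, i.e. j = round(pi/(4*theta) - 1/2).
pi/(4*theta) - 1/2 = 3321.9939
(For comparison, the common estimate pi/4 * sqrt(N/k) = 3322.4939; the exact maximiser is used here.)
Optimal iterations = 3322

3322


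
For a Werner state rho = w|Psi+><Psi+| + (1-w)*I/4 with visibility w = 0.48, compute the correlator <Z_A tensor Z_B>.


|Psi+> = (|01> + |10>)/sqrt(2)
For the pure Bell state, <Z_A Z_B> = -1 (Bell-state Pauli correlator).
The maximally-mixed part I/4 has tr(I/4 * P tensor P) = 0 for any traceless Pauli P.
So <Z_A Z_B>_rho = w * (-1) + (1 - w) * 0
= 0.48 * (-1)
= -0.4800

-0.4800


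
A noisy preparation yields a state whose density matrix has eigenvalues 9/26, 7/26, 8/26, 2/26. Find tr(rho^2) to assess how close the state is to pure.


tr(rho^2) = sum of eigenvalues squared
= (9/26)^2 + (7/26)^2 + (8/26)^2 + (2/26)^2
= (81 + 49 + 64 + 4) / 676
= 198/676
= 0.2929

0.2929


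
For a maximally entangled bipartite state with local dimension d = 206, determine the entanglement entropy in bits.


For a maximally entangled state in d x d:
S = log2(d) = log2(206)
= 7.6865

7.6865


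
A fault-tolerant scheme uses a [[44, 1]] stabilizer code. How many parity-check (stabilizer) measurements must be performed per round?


For an [[n,k]] stabilizer code:
Number of stabilizer generators = n - k
= 44 - 1
= 43

43


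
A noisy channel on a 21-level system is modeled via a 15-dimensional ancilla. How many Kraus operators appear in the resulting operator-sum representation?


Tracing out the environment in an orthonormal basis {|i>_E} gives Kraus operators K_i = <i|_E U |0>_E.
Number of Kraus operators = dim(H_env) = d_env
= 15

15


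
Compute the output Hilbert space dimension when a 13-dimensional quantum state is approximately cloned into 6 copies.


Output space = H^(tensor 6) where dim(H) = 13
dim = 13^6
= 169 (after 2 factors)
= 2197 (after 3 factors)
= 28561 (after 4 factors)
= 371293 (after 5 factors)
= 4826809 (after 6 factors)
= 4826809

4826809


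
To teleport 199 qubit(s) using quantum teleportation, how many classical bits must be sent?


Quantum teleportation requires 2 classical bits per qubit teleported.
199 qubit(s) -> 2 * 199 = 398 classical bits

398


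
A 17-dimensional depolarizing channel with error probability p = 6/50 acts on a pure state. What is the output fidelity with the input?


F = (1-p) + p/d
= (1 - 0.1200) + 0.1200/17
= 0.8800 + 0.0071
= 0.8871

0.8871


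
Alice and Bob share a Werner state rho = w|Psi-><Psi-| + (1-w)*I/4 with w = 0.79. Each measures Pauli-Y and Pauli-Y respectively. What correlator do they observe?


|Psi-> = (|01> - |10>)/sqrt(2)
For the pure Bell state, <Y_A Y_B> = -1 (Bell-state Pauli correlator).
The maximally-mixed part I/4 has tr(I/4 * P tensor P) = 0 for any traceless Pauli P.
So <Y_A Y_B>_rho = w * (-1) + (1 - w) * 0
= 0.79 * (-1)
= -0.7900

-0.7900


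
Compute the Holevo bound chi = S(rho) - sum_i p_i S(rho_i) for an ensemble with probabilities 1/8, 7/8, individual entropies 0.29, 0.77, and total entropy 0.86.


chi = S(rho) - sum_i p_i * S(rho_i)
Weighted entropy = 1/8 * 0.29 + 7/8 * 0.77
= 0.7100
chi = 0.86 - 0.7100
= 0.1500

0.1500


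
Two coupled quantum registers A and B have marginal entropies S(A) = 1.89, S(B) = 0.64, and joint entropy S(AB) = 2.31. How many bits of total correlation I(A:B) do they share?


I(A:B) = S(A) + S(B) - S(AB)
= 1.89 + 0.64 - 2.31
= 0.2200

0.2200


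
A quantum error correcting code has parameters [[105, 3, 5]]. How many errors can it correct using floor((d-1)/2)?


Code parameters: [[105, 3, 5]], distance d = 5.
Number of correctable errors = floor((d-1)/2)
= floor((5 - 1)/2)
= floor(4/2)
= 2

2


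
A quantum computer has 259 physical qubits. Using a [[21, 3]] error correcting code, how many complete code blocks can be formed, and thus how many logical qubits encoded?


Each code block uses 21 physical qubits for 3 logical qubit(s).
Number of complete blocks = floor(259 / 21) = 12
Logical qubits = 12 * 3
= 36

36


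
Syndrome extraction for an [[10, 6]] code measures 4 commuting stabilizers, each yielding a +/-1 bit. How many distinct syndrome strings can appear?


Each stabilizer generator gives a binary (+1 or -1) measurement outcome.
With 4 independent generators:
Total syndromes = 2^4
= 16

16


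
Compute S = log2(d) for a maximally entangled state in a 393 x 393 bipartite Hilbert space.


For a maximally entangled state in d x d:
S = log2(d) = log2(393)
= 8.6184

8.6184


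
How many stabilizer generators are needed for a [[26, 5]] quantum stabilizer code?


For an [[n,k]] stabilizer code:
Number of stabilizer generators = n - k
= 26 - 5
= 21

21


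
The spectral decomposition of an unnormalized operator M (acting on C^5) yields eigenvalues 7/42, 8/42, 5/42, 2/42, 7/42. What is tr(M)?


tr(M) = sum of eigenvalues
= 7/42 + 8/42 + 5/42 + 2/42 + 7/42
= 29/42
= 0.6905

0.6905


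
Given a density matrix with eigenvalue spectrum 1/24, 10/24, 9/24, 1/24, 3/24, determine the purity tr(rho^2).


tr(rho^2) = sum of eigenvalues squared
= (1/24)^2 + (10/24)^2 + (9/24)^2 + (1/24)^2 + (3/24)^2
= (1 + 100 + 81 + 1 + 9) / 576
= 192/576
= 0.3333

0.3333


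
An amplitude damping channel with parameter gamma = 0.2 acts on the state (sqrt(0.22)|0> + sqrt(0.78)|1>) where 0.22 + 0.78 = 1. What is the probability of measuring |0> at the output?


For amplitude damping with parameter gamma on state sqrt(a)|0> + sqrt(b)|1>:
alpha^2 = 0.22, beta^2 = 0.78
P(|0>) = alpha^2 + gamma * beta^2
= 0.22 + 0.2 * 0.78
= 0.22 + 0.1560
= 0.3760

0.3760


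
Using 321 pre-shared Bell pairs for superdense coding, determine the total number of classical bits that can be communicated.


Superdense coding allows 2 classical bits per shared entangled pair.
321 pair(s) -> 2 * 321 = 642 classical bits

642


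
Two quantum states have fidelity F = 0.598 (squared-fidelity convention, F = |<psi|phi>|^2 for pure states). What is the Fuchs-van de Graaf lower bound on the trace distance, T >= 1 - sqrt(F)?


Fuchs-van de Graaf (squared-fidelity convention): 1 - sqrt(F) <= T <= sqrt(1 - F).
Lower bound: T >= 1 - sqrt(F)
sqrt(F) = sqrt(0.598) = 0.7733
T >= 1 - 0.7733
T >= 0.2267

0.2267


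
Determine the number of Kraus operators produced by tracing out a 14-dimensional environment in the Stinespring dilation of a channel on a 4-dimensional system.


Tracing out the environment in an orthonormal basis {|i>_E} gives Kraus operators K_i = <i|_E U |0>_E.
Number of Kraus operators = dim(H_env) = d_env
= 14

14


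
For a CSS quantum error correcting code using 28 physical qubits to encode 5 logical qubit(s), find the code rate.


Code rate R = k/n
= 5/28
= 0.1786

0.1786


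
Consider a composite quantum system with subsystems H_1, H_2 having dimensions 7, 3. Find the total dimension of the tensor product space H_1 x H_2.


dim(H_1 x H_2) = 7 * 3
= 21

21


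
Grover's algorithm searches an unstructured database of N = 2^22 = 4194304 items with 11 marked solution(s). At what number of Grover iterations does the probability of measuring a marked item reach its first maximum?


After j Grover iterations the success probability is P(j) = sin^2((2j+1)*theta), where sin(theta) = sqrt(k/N).
N = 2^22 = 4194304, k = 11
sin(theta) = sqrt(k/N) = 0.001619445698
theta = arcsin(sqrt(k/N)) = 0.001619446406 rad
P(j) reaches its first maximum when (2j+1)*theta is as close as possible to pi/2, i.e. j = round(pi/(4*theta) - 1/2).
pi/(4*theta) - 1/2 = 484.4794
(For comparison, the common estimate pi/4 * sqrt(N/k) = 484.9796; the exact maximiser is used here.)
Optimal iterations = 484

484


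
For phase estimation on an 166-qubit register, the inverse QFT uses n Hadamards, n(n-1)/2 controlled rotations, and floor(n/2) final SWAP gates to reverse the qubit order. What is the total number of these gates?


Hadamard gates: 166
Controlled rotations: n*(n-1)/2 = 166*165/2 = 13695
SWAP gates: floor(n/2) = floor(166/2) = 83
Total = 166 + 13695 + 83
= 13944

13944
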